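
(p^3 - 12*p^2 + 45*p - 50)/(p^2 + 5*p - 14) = (p^2 - 10*p + 25)/(p + 7)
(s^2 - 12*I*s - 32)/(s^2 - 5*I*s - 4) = (s - 8*I)/(s - I)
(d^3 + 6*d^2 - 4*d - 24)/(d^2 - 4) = d + 6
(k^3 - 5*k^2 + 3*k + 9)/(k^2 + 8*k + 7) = (k^2 - 6*k + 9)/(k + 7)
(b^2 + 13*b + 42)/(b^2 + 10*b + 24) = (b + 7)/(b + 4)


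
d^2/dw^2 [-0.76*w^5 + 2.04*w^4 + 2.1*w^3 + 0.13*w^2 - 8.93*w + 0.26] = -15.2*w^3 + 24.48*w^2 + 12.6*w + 0.26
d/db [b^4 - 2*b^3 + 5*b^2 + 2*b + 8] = 4*b^3 - 6*b^2 + 10*b + 2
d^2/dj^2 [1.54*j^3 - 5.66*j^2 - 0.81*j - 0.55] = 9.24*j - 11.32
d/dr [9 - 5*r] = -5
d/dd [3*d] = 3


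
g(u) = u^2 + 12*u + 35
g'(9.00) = 30.00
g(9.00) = 224.00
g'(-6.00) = 0.00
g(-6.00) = -1.00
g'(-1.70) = 8.60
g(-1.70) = 17.49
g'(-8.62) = -5.24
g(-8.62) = 5.86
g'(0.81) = 13.62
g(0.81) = 45.38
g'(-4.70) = 2.60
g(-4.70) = 0.69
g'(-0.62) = 10.76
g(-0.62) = 27.94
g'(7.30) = 26.60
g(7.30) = 175.89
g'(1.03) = 14.06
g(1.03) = 48.42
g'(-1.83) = 8.34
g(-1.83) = 16.39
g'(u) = 2*u + 12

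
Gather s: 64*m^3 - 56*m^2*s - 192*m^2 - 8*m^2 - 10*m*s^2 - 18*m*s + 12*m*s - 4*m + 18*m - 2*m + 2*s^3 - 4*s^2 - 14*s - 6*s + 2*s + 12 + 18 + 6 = 64*m^3 - 200*m^2 + 12*m + 2*s^3 + s^2*(-10*m - 4) + s*(-56*m^2 - 6*m - 18) + 36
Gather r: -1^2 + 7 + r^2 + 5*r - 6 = r^2 + 5*r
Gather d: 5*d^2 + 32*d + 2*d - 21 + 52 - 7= 5*d^2 + 34*d + 24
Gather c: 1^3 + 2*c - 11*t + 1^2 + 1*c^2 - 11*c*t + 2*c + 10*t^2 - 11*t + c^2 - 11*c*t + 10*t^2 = 2*c^2 + c*(4 - 22*t) + 20*t^2 - 22*t + 2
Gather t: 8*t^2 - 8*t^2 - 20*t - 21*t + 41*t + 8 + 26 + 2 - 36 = 0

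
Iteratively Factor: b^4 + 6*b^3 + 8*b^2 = (b)*(b^3 + 6*b^2 + 8*b) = b^2*(b^2 + 6*b + 8) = b^2*(b + 4)*(b + 2)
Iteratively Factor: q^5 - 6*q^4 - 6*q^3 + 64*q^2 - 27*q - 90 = (q - 3)*(q^4 - 3*q^3 - 15*q^2 + 19*q + 30) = (q - 5)*(q - 3)*(q^3 + 2*q^2 - 5*q - 6) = (q - 5)*(q - 3)*(q + 1)*(q^2 + q - 6) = (q - 5)*(q - 3)*(q + 1)*(q + 3)*(q - 2)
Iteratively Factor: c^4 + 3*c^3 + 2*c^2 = (c)*(c^3 + 3*c^2 + 2*c) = c*(c + 1)*(c^2 + 2*c) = c^2*(c + 1)*(c + 2)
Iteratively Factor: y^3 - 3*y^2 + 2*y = (y)*(y^2 - 3*y + 2) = y*(y - 1)*(y - 2)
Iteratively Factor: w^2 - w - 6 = (w + 2)*(w - 3)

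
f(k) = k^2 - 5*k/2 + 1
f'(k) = 2*k - 5/2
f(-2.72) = 15.20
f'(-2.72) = -7.94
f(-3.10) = 18.36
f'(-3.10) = -8.70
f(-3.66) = 23.55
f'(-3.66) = -9.82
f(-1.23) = 5.59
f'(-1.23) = -4.96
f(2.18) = 0.30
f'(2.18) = 1.86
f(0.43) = 0.11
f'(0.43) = -1.64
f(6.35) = 25.45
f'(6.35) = 10.20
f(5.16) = 14.73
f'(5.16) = 7.82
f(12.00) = 115.00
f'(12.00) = 21.50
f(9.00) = 59.50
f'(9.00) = 15.50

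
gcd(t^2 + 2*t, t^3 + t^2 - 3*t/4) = t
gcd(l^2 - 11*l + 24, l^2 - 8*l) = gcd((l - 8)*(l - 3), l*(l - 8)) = l - 8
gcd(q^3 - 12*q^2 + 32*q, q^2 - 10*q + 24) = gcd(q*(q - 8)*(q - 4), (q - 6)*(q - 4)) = q - 4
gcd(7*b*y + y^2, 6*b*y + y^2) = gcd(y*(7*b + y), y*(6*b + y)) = y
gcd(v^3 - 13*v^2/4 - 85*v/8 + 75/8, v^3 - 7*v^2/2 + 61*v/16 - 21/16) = v - 3/4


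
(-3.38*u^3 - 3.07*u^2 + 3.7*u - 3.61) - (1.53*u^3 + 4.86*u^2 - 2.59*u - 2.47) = -4.91*u^3 - 7.93*u^2 + 6.29*u - 1.14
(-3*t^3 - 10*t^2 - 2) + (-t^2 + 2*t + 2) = -3*t^3 - 11*t^2 + 2*t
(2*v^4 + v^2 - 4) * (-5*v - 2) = -10*v^5 - 4*v^4 - 5*v^3 - 2*v^2 + 20*v + 8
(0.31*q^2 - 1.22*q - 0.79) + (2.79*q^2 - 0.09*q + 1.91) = 3.1*q^2 - 1.31*q + 1.12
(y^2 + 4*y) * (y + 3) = y^3 + 7*y^2 + 12*y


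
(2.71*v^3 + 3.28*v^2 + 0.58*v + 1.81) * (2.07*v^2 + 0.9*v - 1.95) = 5.6097*v^5 + 9.2286*v^4 - 1.1319*v^3 - 2.1273*v^2 + 0.498*v - 3.5295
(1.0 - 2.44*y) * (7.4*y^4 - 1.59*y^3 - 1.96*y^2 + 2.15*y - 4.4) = -18.056*y^5 + 11.2796*y^4 + 3.1924*y^3 - 7.206*y^2 + 12.886*y - 4.4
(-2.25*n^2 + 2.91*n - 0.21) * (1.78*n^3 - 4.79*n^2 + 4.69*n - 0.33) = -4.005*n^5 + 15.9573*n^4 - 24.8652*n^3 + 15.3963*n^2 - 1.9452*n + 0.0693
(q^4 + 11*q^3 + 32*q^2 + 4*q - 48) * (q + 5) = q^5 + 16*q^4 + 87*q^3 + 164*q^2 - 28*q - 240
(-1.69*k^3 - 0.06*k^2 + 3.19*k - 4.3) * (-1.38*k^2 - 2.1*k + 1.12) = 2.3322*k^5 + 3.6318*k^4 - 6.169*k^3 - 0.8322*k^2 + 12.6028*k - 4.816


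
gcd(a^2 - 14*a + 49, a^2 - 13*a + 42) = a - 7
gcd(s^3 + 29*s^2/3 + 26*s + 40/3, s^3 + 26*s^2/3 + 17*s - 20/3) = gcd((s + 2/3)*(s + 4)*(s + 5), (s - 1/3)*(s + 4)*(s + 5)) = s^2 + 9*s + 20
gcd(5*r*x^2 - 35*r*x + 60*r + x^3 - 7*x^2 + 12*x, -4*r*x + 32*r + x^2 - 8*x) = 1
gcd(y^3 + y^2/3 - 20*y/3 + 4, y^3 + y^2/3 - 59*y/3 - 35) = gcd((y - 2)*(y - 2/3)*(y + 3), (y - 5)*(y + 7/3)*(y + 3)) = y + 3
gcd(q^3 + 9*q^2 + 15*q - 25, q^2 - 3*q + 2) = q - 1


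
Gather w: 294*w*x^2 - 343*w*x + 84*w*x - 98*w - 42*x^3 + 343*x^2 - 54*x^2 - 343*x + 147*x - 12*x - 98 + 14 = w*(294*x^2 - 259*x - 98) - 42*x^3 + 289*x^2 - 208*x - 84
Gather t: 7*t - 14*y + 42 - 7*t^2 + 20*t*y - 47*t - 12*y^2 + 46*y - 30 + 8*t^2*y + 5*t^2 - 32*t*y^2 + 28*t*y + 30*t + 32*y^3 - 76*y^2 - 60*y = t^2*(8*y - 2) + t*(-32*y^2 + 48*y - 10) + 32*y^3 - 88*y^2 - 28*y + 12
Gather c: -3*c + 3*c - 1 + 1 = 0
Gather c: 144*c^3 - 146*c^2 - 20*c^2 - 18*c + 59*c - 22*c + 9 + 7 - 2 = 144*c^3 - 166*c^2 + 19*c + 14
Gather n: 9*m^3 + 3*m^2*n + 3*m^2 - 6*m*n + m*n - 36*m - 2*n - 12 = 9*m^3 + 3*m^2 - 36*m + n*(3*m^2 - 5*m - 2) - 12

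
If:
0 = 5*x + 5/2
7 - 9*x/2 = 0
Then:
No Solution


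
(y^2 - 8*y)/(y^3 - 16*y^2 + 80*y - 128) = y/(y^2 - 8*y + 16)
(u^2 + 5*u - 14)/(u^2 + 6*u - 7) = (u - 2)/(u - 1)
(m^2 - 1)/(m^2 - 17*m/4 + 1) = 4*(m^2 - 1)/(4*m^2 - 17*m + 4)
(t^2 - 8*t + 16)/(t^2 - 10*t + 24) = (t - 4)/(t - 6)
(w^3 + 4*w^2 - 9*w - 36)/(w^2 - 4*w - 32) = (w^2 - 9)/(w - 8)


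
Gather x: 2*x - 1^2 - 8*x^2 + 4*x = -8*x^2 + 6*x - 1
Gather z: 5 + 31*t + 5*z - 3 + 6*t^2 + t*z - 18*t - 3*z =6*t^2 + 13*t + z*(t + 2) + 2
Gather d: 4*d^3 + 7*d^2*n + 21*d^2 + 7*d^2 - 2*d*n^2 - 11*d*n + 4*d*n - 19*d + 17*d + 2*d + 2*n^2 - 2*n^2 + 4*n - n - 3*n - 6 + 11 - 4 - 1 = 4*d^3 + d^2*(7*n + 28) + d*(-2*n^2 - 7*n)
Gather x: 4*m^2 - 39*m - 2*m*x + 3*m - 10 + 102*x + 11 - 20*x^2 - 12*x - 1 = 4*m^2 - 36*m - 20*x^2 + x*(90 - 2*m)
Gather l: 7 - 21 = -14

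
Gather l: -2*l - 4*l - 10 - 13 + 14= -6*l - 9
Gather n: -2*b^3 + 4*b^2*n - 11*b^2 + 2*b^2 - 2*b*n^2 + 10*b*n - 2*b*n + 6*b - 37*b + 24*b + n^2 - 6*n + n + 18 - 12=-2*b^3 - 9*b^2 - 7*b + n^2*(1 - 2*b) + n*(4*b^2 + 8*b - 5) + 6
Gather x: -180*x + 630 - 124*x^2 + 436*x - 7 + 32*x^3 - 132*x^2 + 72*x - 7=32*x^3 - 256*x^2 + 328*x + 616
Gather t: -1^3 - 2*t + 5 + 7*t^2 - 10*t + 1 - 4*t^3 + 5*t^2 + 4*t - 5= -4*t^3 + 12*t^2 - 8*t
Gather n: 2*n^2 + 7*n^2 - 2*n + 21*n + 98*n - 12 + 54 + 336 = 9*n^2 + 117*n + 378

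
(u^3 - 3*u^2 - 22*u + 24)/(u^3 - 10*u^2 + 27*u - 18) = (u + 4)/(u - 3)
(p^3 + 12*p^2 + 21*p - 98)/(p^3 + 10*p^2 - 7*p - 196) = (p - 2)/(p - 4)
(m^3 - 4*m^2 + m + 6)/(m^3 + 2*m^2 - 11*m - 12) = (m - 2)/(m + 4)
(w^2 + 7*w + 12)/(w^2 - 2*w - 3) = (w^2 + 7*w + 12)/(w^2 - 2*w - 3)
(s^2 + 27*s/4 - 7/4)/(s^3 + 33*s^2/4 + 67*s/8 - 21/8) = 2/(2*s + 3)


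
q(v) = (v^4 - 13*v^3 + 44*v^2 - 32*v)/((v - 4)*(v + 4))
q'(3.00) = -2.10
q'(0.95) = -1.31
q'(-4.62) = 602.11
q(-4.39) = 751.73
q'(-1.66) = 27.51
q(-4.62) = 528.50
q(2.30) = -2.71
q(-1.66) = -18.23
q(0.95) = 0.07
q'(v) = (4*v^3 - 39*v^2 + 88*v - 32)/((v - 4)*(v + 4)) - (v^4 - 13*v^3 + 44*v^2 - 32*v)/((v - 4)*(v + 4)^2) - (v^4 - 13*v^3 + 44*v^2 - 32*v)/((v - 4)^2*(v + 4))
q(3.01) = -4.31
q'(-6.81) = 3.77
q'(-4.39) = 1556.13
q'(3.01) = -2.10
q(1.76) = -1.45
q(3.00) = -4.29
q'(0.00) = 2.00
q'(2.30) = -2.35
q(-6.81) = 280.32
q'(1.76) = -2.25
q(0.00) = 0.00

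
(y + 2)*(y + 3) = y^2 + 5*y + 6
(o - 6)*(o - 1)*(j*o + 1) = j*o^3 - 7*j*o^2 + 6*j*o + o^2 - 7*o + 6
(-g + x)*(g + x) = -g^2 + x^2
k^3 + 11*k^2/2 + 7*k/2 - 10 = (k - 1)*(k + 5/2)*(k + 4)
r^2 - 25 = (r - 5)*(r + 5)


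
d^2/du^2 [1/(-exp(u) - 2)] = (2 - exp(u))*exp(u)/(exp(u) + 2)^3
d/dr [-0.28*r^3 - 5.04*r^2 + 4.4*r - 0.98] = -0.84*r^2 - 10.08*r + 4.4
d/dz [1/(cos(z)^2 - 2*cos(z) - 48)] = 2*(cos(z) - 1)*sin(z)/(sin(z)^2 + 2*cos(z) + 47)^2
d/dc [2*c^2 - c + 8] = 4*c - 1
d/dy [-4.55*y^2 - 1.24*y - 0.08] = -9.1*y - 1.24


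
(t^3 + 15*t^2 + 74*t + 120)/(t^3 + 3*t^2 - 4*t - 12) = (t^3 + 15*t^2 + 74*t + 120)/(t^3 + 3*t^2 - 4*t - 12)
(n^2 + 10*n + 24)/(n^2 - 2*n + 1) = (n^2 + 10*n + 24)/(n^2 - 2*n + 1)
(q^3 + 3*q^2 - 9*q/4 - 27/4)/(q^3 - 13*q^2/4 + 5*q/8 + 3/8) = 2*(4*q^3 + 12*q^2 - 9*q - 27)/(8*q^3 - 26*q^2 + 5*q + 3)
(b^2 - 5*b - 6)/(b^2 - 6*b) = (b + 1)/b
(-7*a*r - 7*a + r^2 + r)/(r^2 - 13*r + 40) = (-7*a*r - 7*a + r^2 + r)/(r^2 - 13*r + 40)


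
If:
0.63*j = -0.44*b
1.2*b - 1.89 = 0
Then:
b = 1.58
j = -1.10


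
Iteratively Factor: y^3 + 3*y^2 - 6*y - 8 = (y - 2)*(y^2 + 5*y + 4) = (y - 2)*(y + 1)*(y + 4)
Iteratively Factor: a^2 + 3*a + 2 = (a + 2)*(a + 1)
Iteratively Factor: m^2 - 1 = (m + 1)*(m - 1)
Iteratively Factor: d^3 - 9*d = (d - 3)*(d^2 + 3*d) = d*(d - 3)*(d + 3)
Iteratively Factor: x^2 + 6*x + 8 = (x + 4)*(x + 2)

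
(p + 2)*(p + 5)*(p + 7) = p^3 + 14*p^2 + 59*p + 70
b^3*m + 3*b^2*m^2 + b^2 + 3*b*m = b*(b + 3*m)*(b*m + 1)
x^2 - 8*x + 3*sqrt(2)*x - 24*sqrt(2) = (x - 8)*(x + 3*sqrt(2))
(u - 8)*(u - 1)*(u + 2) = u^3 - 7*u^2 - 10*u + 16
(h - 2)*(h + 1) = h^2 - h - 2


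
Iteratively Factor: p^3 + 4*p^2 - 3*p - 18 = (p + 3)*(p^2 + p - 6) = (p - 2)*(p + 3)*(p + 3)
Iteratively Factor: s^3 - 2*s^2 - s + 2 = (s - 1)*(s^2 - s - 2) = (s - 1)*(s + 1)*(s - 2)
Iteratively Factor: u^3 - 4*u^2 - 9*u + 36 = (u + 3)*(u^2 - 7*u + 12) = (u - 4)*(u + 3)*(u - 3)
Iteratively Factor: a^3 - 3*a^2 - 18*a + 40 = (a - 2)*(a^2 - a - 20) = (a - 5)*(a - 2)*(a + 4)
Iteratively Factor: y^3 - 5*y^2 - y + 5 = (y - 5)*(y^2 - 1) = (y - 5)*(y - 1)*(y + 1)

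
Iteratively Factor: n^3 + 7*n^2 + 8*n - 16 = (n + 4)*(n^2 + 3*n - 4) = (n + 4)^2*(n - 1)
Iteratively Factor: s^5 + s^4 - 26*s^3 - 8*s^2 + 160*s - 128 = (s - 2)*(s^4 + 3*s^3 - 20*s^2 - 48*s + 64) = (s - 2)*(s + 4)*(s^3 - s^2 - 16*s + 16) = (s - 4)*(s - 2)*(s + 4)*(s^2 + 3*s - 4) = (s - 4)*(s - 2)*(s - 1)*(s + 4)*(s + 4)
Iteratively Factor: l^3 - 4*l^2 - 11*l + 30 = (l - 5)*(l^2 + l - 6) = (l - 5)*(l - 2)*(l + 3)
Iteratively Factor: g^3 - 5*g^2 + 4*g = (g - 1)*(g^2 - 4*g) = g*(g - 1)*(g - 4)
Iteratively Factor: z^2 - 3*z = (z - 3)*(z)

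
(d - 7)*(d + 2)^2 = d^3 - 3*d^2 - 24*d - 28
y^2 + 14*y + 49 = (y + 7)^2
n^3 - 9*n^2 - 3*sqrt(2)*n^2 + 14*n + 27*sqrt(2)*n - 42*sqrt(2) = (n - 7)*(n - 2)*(n - 3*sqrt(2))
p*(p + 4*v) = p^2 + 4*p*v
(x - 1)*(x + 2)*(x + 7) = x^3 + 8*x^2 + 5*x - 14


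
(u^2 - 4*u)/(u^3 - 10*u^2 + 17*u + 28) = u/(u^2 - 6*u - 7)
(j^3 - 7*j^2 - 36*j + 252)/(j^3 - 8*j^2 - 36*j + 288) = (j - 7)/(j - 8)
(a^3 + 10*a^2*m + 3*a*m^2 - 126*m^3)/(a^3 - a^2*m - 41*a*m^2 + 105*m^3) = (a + 6*m)/(a - 5*m)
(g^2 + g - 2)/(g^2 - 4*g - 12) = (g - 1)/(g - 6)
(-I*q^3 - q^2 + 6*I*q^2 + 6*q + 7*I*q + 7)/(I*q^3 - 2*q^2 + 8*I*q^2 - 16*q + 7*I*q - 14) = (-q^2 + q*(7 + I) - 7*I)/(q^2 + q*(7 + 2*I) + 14*I)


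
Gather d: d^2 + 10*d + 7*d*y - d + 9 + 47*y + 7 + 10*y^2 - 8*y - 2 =d^2 + d*(7*y + 9) + 10*y^2 + 39*y + 14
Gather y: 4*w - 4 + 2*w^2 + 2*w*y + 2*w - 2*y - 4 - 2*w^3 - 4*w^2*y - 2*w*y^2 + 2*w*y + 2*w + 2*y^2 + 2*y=-2*w^3 + 2*w^2 + 8*w + y^2*(2 - 2*w) + y*(-4*w^2 + 4*w) - 8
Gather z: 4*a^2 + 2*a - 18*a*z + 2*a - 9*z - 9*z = 4*a^2 + 4*a + z*(-18*a - 18)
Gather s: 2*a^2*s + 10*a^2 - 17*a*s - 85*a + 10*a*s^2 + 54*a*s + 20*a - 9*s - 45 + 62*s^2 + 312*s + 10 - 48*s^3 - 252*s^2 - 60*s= 10*a^2 - 65*a - 48*s^3 + s^2*(10*a - 190) + s*(2*a^2 + 37*a + 243) - 35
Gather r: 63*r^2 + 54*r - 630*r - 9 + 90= 63*r^2 - 576*r + 81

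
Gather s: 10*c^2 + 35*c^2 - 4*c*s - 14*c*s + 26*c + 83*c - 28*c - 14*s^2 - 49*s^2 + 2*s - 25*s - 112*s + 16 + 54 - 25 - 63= 45*c^2 + 81*c - 63*s^2 + s*(-18*c - 135) - 18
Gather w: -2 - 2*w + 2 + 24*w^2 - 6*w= 24*w^2 - 8*w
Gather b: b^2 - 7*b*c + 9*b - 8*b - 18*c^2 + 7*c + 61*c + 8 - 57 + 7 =b^2 + b*(1 - 7*c) - 18*c^2 + 68*c - 42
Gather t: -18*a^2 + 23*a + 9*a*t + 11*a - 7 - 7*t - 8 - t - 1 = -18*a^2 + 34*a + t*(9*a - 8) - 16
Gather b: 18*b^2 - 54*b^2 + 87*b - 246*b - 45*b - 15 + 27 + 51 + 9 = -36*b^2 - 204*b + 72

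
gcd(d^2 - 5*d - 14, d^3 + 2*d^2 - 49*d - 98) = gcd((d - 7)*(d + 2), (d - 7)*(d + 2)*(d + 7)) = d^2 - 5*d - 14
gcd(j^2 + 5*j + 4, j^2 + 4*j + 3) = j + 1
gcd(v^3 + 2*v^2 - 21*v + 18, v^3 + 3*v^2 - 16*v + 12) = v^2 + 5*v - 6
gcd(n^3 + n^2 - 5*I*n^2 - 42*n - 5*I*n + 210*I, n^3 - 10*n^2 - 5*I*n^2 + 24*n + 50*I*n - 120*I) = n^2 + n*(-6 - 5*I) + 30*I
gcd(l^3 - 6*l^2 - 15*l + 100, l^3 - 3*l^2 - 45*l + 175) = l^2 - 10*l + 25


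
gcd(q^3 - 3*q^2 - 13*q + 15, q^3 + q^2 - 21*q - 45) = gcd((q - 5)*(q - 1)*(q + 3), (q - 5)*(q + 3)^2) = q^2 - 2*q - 15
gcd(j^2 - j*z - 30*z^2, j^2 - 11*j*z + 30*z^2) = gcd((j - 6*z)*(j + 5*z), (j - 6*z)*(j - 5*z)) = -j + 6*z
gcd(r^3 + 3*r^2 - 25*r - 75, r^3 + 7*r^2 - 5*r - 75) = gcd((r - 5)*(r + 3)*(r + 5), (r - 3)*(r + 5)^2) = r + 5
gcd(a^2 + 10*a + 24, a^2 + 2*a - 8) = a + 4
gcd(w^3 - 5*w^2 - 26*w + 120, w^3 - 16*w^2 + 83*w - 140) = w - 4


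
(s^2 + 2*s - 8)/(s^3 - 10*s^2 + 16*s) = (s + 4)/(s*(s - 8))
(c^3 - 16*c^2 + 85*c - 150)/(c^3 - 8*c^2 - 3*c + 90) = (c - 5)/(c + 3)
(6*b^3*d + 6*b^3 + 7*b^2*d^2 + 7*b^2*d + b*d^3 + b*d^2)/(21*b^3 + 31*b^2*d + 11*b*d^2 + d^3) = b*(6*b*d + 6*b + d^2 + d)/(21*b^2 + 10*b*d + d^2)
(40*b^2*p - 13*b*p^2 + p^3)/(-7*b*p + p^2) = (-40*b^2 + 13*b*p - p^2)/(7*b - p)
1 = 1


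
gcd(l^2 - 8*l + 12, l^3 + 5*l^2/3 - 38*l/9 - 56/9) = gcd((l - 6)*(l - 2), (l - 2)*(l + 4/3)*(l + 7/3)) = l - 2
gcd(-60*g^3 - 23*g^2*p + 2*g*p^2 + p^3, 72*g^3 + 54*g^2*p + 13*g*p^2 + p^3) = 12*g^2 + 7*g*p + p^2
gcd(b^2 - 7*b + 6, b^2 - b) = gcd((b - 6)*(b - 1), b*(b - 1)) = b - 1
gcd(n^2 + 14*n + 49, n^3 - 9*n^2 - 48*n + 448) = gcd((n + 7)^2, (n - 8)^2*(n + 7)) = n + 7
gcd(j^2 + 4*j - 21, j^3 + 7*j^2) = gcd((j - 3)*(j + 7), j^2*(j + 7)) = j + 7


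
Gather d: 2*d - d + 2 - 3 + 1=d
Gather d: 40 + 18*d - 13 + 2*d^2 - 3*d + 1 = 2*d^2 + 15*d + 28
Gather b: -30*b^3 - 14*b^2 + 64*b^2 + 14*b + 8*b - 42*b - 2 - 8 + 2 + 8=-30*b^3 + 50*b^2 - 20*b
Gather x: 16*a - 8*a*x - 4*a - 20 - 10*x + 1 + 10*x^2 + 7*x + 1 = 12*a + 10*x^2 + x*(-8*a - 3) - 18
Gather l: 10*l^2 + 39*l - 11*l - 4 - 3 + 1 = 10*l^2 + 28*l - 6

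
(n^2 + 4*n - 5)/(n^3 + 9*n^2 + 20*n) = (n - 1)/(n*(n + 4))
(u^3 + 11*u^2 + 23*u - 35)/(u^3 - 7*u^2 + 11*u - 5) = (u^2 + 12*u + 35)/(u^2 - 6*u + 5)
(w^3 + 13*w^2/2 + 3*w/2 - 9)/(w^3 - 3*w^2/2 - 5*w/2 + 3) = (w + 6)/(w - 2)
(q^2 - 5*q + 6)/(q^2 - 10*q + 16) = (q - 3)/(q - 8)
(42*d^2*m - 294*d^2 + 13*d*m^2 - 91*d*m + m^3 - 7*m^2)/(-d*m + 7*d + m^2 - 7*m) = (-42*d^2 - 13*d*m - m^2)/(d - m)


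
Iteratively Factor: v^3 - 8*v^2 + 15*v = (v)*(v^2 - 8*v + 15) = v*(v - 5)*(v - 3)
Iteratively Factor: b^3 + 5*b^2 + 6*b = (b)*(b^2 + 5*b + 6) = b*(b + 3)*(b + 2)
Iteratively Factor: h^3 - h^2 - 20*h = (h - 5)*(h^2 + 4*h) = h*(h - 5)*(h + 4)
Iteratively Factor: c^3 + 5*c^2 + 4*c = (c)*(c^2 + 5*c + 4) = c*(c + 1)*(c + 4)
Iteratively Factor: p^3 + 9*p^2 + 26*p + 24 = (p + 4)*(p^2 + 5*p + 6) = (p + 3)*(p + 4)*(p + 2)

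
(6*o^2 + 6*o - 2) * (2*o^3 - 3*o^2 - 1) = 12*o^5 - 6*o^4 - 22*o^3 - 6*o + 2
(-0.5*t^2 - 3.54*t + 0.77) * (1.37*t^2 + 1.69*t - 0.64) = -0.685*t^4 - 5.6948*t^3 - 4.6077*t^2 + 3.5669*t - 0.4928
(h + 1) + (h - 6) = 2*h - 5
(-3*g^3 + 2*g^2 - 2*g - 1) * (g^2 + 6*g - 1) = -3*g^5 - 16*g^4 + 13*g^3 - 15*g^2 - 4*g + 1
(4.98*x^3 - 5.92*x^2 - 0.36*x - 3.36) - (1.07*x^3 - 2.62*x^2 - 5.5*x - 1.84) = 3.91*x^3 - 3.3*x^2 + 5.14*x - 1.52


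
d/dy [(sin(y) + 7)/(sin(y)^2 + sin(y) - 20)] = (-14*sin(y) + cos(y)^2 - 28)*cos(y)/(sin(y)^2 + sin(y) - 20)^2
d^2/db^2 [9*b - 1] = 0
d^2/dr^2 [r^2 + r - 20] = 2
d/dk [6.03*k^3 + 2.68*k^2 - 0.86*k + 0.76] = 18.09*k^2 + 5.36*k - 0.86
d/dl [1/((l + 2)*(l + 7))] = (-2*l - 9)/(l^4 + 18*l^3 + 109*l^2 + 252*l + 196)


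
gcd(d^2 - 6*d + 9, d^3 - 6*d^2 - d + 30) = d - 3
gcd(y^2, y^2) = y^2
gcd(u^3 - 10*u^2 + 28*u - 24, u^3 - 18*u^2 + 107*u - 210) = u - 6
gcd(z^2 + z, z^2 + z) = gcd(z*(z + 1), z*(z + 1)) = z^2 + z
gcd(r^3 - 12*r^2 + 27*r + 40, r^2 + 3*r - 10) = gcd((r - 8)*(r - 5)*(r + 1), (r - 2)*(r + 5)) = 1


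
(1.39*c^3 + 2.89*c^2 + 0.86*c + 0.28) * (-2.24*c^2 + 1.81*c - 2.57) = -3.1136*c^5 - 3.9577*c^4 - 0.267799999999999*c^3 - 6.4979*c^2 - 1.7034*c - 0.7196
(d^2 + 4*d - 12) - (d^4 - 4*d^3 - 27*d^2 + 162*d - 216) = -d^4 + 4*d^3 + 28*d^2 - 158*d + 204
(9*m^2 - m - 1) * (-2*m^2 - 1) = -18*m^4 + 2*m^3 - 7*m^2 + m + 1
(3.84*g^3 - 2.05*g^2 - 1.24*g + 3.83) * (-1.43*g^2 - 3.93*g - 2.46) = -5.4912*g^5 - 12.1597*g^4 + 0.383300000000001*g^3 + 4.4393*g^2 - 12.0015*g - 9.4218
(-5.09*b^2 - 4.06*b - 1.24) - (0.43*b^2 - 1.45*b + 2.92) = -5.52*b^2 - 2.61*b - 4.16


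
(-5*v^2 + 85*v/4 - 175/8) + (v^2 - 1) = -4*v^2 + 85*v/4 - 183/8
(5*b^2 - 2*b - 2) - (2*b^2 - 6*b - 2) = 3*b^2 + 4*b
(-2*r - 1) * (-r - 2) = 2*r^2 + 5*r + 2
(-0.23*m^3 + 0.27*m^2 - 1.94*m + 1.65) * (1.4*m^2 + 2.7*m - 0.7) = -0.322*m^5 - 0.243*m^4 - 1.826*m^3 - 3.117*m^2 + 5.813*m - 1.155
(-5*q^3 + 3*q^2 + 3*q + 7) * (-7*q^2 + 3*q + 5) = 35*q^5 - 36*q^4 - 37*q^3 - 25*q^2 + 36*q + 35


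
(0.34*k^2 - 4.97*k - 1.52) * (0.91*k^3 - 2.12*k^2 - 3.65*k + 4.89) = 0.3094*k^5 - 5.2435*k^4 + 7.9122*k^3 + 23.0255*k^2 - 18.7553*k - 7.4328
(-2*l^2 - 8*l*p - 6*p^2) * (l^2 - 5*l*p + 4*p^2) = -2*l^4 + 2*l^3*p + 26*l^2*p^2 - 2*l*p^3 - 24*p^4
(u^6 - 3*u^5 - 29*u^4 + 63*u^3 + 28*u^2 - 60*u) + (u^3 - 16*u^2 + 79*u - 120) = u^6 - 3*u^5 - 29*u^4 + 64*u^3 + 12*u^2 + 19*u - 120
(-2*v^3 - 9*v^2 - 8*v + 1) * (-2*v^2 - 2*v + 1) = 4*v^5 + 22*v^4 + 32*v^3 + 5*v^2 - 10*v + 1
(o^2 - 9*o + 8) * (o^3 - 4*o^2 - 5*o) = o^5 - 13*o^4 + 39*o^3 + 13*o^2 - 40*o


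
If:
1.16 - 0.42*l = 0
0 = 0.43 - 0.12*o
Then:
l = 2.76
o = 3.58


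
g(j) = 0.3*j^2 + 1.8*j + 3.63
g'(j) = 0.6*j + 1.8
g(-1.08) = 2.04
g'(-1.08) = 1.15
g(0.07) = 3.76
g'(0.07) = 1.84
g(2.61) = 10.37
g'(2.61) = 3.37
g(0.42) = 4.44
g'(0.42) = 2.05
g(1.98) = 8.37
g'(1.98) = 2.99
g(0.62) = 4.86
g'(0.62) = 2.17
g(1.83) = 7.93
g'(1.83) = 2.90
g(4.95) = 19.89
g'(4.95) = 4.77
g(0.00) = 3.63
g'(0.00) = 1.80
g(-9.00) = 11.73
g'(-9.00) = -3.60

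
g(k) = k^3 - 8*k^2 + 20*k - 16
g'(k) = 3*k^2 - 16*k + 20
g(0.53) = -7.50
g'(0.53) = 12.36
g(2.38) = -0.23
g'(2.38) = -1.09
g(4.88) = 7.30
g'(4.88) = 13.36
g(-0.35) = -24.02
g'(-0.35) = 25.97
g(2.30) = -0.15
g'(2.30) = -0.93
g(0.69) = -5.68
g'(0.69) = 10.39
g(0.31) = -10.54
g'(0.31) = 15.33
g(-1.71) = -78.59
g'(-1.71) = 56.13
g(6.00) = 32.00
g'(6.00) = 32.00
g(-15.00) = -5491.00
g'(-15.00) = 935.00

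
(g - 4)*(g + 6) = g^2 + 2*g - 24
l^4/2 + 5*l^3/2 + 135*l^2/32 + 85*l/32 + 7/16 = (l/2 + 1)*(l + 1/4)*(l + 1)*(l + 7/4)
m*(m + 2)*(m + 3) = m^3 + 5*m^2 + 6*m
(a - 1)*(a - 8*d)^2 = a^3 - 16*a^2*d - a^2 + 64*a*d^2 + 16*a*d - 64*d^2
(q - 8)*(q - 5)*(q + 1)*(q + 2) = q^4 - 10*q^3 + 3*q^2 + 94*q + 80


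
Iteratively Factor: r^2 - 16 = (r - 4)*(r + 4)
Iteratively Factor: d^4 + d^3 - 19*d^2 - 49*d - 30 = (d - 5)*(d^3 + 6*d^2 + 11*d + 6) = (d - 5)*(d + 3)*(d^2 + 3*d + 2) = (d - 5)*(d + 1)*(d + 3)*(d + 2)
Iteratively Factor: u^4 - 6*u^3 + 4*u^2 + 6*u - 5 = (u + 1)*(u^3 - 7*u^2 + 11*u - 5) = (u - 1)*(u + 1)*(u^2 - 6*u + 5) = (u - 5)*(u - 1)*(u + 1)*(u - 1)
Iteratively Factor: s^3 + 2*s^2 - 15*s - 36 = (s + 3)*(s^2 - s - 12) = (s - 4)*(s + 3)*(s + 3)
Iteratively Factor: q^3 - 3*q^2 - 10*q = (q - 5)*(q^2 + 2*q) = (q - 5)*(q + 2)*(q)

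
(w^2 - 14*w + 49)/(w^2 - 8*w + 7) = (w - 7)/(w - 1)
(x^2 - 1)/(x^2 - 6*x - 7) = (x - 1)/(x - 7)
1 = 1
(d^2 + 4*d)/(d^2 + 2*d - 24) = d*(d + 4)/(d^2 + 2*d - 24)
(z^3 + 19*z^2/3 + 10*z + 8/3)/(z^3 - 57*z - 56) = (3*z^3 + 19*z^2 + 30*z + 8)/(3*(z^3 - 57*z - 56))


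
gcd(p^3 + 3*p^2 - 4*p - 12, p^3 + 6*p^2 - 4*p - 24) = p^2 - 4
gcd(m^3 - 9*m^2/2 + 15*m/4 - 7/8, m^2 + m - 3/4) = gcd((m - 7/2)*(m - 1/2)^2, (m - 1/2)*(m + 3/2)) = m - 1/2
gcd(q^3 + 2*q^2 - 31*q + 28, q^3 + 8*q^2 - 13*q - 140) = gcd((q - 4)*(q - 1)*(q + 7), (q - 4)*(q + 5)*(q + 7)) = q^2 + 3*q - 28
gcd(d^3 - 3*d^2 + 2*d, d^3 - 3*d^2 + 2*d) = d^3 - 3*d^2 + 2*d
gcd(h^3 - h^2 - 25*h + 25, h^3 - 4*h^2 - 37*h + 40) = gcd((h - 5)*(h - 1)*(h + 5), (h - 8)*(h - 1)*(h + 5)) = h^2 + 4*h - 5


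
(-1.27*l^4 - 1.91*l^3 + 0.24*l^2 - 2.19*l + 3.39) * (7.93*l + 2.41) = -10.0711*l^5 - 18.207*l^4 - 2.6999*l^3 - 16.7883*l^2 + 21.6048*l + 8.1699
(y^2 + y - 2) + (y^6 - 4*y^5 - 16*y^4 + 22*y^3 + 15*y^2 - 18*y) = y^6 - 4*y^5 - 16*y^4 + 22*y^3 + 16*y^2 - 17*y - 2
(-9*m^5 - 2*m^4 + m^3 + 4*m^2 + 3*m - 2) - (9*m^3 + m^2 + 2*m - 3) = -9*m^5 - 2*m^4 - 8*m^3 + 3*m^2 + m + 1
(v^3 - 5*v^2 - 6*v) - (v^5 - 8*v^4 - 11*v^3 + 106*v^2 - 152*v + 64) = -v^5 + 8*v^4 + 12*v^3 - 111*v^2 + 146*v - 64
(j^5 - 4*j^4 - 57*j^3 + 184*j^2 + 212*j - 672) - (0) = j^5 - 4*j^4 - 57*j^3 + 184*j^2 + 212*j - 672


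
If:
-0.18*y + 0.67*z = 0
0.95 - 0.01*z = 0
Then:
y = 353.61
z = 95.00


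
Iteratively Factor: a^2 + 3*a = (a)*(a + 3)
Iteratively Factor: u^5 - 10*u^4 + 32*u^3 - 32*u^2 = (u - 4)*(u^4 - 6*u^3 + 8*u^2) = (u - 4)*(u - 2)*(u^3 - 4*u^2) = (u - 4)^2*(u - 2)*(u^2) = u*(u - 4)^2*(u - 2)*(u)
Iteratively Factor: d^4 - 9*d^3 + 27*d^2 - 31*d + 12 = (d - 4)*(d^3 - 5*d^2 + 7*d - 3) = (d - 4)*(d - 1)*(d^2 - 4*d + 3) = (d - 4)*(d - 3)*(d - 1)*(d - 1)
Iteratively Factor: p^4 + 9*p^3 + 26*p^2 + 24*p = (p + 2)*(p^3 + 7*p^2 + 12*p) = (p + 2)*(p + 4)*(p^2 + 3*p) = (p + 2)*(p + 3)*(p + 4)*(p)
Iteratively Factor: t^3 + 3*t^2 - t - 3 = (t + 3)*(t^2 - 1) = (t - 1)*(t + 3)*(t + 1)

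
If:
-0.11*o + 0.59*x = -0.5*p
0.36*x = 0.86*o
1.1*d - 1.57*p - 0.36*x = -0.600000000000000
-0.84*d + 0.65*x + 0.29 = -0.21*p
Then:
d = 0.09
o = -0.22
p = 0.56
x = -0.52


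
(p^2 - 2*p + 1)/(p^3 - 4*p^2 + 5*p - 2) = 1/(p - 2)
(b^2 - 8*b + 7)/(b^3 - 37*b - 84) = (b - 1)/(b^2 + 7*b + 12)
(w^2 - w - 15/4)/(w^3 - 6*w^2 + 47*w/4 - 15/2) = (2*w + 3)/(2*w^2 - 7*w + 6)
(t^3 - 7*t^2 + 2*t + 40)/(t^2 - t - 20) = (t^2 - 2*t - 8)/(t + 4)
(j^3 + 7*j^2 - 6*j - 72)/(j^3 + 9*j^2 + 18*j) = (j^2 + j - 12)/(j*(j + 3))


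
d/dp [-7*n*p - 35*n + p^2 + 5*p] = -7*n + 2*p + 5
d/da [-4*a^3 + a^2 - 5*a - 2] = -12*a^2 + 2*a - 5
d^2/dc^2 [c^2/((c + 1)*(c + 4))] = 2*(-5*c^3 - 12*c^2 + 16)/(c^6 + 15*c^5 + 87*c^4 + 245*c^3 + 348*c^2 + 240*c + 64)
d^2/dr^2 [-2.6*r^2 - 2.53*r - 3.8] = -5.20000000000000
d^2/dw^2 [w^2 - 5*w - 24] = 2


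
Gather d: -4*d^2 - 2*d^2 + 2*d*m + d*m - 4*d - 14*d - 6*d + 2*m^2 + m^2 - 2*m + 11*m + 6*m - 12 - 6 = -6*d^2 + d*(3*m - 24) + 3*m^2 + 15*m - 18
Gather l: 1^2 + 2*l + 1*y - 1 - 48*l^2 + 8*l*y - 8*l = -48*l^2 + l*(8*y - 6) + y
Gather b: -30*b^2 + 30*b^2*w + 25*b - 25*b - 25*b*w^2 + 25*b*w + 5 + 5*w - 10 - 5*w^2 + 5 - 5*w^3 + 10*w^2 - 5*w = b^2*(30*w - 30) + b*(-25*w^2 + 25*w) - 5*w^3 + 5*w^2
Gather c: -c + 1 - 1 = -c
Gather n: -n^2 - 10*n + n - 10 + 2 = -n^2 - 9*n - 8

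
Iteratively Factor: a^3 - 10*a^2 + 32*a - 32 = (a - 4)*(a^2 - 6*a + 8) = (a - 4)^2*(a - 2)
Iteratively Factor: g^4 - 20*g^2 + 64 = (g - 2)*(g^3 + 2*g^2 - 16*g - 32) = (g - 4)*(g - 2)*(g^2 + 6*g + 8) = (g - 4)*(g - 2)*(g + 2)*(g + 4)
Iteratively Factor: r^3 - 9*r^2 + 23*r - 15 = (r - 3)*(r^2 - 6*r + 5) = (r - 3)*(r - 1)*(r - 5)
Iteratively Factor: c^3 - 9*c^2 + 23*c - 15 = (c - 5)*(c^2 - 4*c + 3) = (c - 5)*(c - 3)*(c - 1)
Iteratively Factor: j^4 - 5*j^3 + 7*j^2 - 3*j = (j)*(j^3 - 5*j^2 + 7*j - 3) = j*(j - 1)*(j^2 - 4*j + 3) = j*(j - 1)^2*(j - 3)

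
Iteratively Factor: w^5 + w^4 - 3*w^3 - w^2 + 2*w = (w - 1)*(w^4 + 2*w^3 - w^2 - 2*w) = (w - 1)^2*(w^3 + 3*w^2 + 2*w) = (w - 1)^2*(w + 1)*(w^2 + 2*w) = (w - 1)^2*(w + 1)*(w + 2)*(w)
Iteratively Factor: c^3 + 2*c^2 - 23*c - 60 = (c + 4)*(c^2 - 2*c - 15) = (c - 5)*(c + 4)*(c + 3)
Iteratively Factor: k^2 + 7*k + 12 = (k + 3)*(k + 4)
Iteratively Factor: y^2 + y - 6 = (y + 3)*(y - 2)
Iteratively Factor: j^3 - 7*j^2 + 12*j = (j - 3)*(j^2 - 4*j) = j*(j - 3)*(j - 4)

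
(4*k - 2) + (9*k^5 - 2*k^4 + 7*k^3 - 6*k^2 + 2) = 9*k^5 - 2*k^4 + 7*k^3 - 6*k^2 + 4*k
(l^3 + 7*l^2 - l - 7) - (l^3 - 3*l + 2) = 7*l^2 + 2*l - 9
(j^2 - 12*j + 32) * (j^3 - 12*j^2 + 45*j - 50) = j^5 - 24*j^4 + 221*j^3 - 974*j^2 + 2040*j - 1600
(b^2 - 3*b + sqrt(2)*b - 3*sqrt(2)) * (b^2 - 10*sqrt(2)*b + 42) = b^4 - 9*sqrt(2)*b^3 - 3*b^3 + 22*b^2 + 27*sqrt(2)*b^2 - 66*b + 42*sqrt(2)*b - 126*sqrt(2)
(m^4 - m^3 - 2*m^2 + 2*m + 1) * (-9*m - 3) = -9*m^5 + 6*m^4 + 21*m^3 - 12*m^2 - 15*m - 3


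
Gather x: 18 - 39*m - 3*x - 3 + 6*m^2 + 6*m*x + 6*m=6*m^2 - 33*m + x*(6*m - 3) + 15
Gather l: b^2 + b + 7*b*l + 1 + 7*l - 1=b^2 + b + l*(7*b + 7)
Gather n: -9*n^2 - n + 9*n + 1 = -9*n^2 + 8*n + 1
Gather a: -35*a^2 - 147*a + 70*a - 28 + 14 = -35*a^2 - 77*a - 14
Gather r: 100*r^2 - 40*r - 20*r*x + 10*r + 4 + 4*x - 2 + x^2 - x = 100*r^2 + r*(-20*x - 30) + x^2 + 3*x + 2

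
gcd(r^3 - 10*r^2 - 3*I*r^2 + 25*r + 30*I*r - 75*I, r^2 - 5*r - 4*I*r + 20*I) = r - 5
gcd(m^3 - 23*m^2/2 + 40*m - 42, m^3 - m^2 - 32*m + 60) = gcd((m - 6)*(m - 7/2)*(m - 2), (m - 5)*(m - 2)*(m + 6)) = m - 2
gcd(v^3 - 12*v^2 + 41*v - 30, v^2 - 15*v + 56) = 1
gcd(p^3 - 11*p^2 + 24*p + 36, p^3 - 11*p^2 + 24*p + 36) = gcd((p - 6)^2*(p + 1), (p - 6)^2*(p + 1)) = p^3 - 11*p^2 + 24*p + 36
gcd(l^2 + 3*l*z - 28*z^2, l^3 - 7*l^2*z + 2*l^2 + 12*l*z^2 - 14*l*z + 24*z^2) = -l + 4*z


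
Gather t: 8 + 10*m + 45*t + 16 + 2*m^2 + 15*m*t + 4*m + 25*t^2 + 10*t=2*m^2 + 14*m + 25*t^2 + t*(15*m + 55) + 24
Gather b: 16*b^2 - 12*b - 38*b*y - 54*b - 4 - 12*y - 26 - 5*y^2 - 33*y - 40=16*b^2 + b*(-38*y - 66) - 5*y^2 - 45*y - 70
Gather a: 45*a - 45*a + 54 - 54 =0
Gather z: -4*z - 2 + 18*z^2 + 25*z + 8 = 18*z^2 + 21*z + 6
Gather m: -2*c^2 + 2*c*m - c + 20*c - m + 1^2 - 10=-2*c^2 + 19*c + m*(2*c - 1) - 9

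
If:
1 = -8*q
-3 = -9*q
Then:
No Solution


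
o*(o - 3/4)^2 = o^3 - 3*o^2/2 + 9*o/16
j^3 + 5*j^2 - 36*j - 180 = (j - 6)*(j + 5)*(j + 6)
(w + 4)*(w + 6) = w^2 + 10*w + 24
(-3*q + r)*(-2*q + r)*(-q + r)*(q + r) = -6*q^4 + 5*q^3*r + 5*q^2*r^2 - 5*q*r^3 + r^4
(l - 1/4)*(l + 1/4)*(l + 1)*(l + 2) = l^4 + 3*l^3 + 31*l^2/16 - 3*l/16 - 1/8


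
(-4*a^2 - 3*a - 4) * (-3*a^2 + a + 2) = 12*a^4 + 5*a^3 + a^2 - 10*a - 8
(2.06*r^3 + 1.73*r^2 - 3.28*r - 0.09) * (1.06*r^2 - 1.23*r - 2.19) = 2.1836*r^5 - 0.7*r^4 - 10.1161*r^3 + 0.1503*r^2 + 7.2939*r + 0.1971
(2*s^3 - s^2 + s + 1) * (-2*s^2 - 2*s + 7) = -4*s^5 - 2*s^4 + 14*s^3 - 11*s^2 + 5*s + 7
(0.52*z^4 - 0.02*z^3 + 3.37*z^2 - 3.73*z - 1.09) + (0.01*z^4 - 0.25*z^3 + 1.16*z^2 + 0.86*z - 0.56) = 0.53*z^4 - 0.27*z^3 + 4.53*z^2 - 2.87*z - 1.65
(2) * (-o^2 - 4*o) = -2*o^2 - 8*o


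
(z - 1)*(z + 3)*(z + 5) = z^3 + 7*z^2 + 7*z - 15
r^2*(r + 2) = r^3 + 2*r^2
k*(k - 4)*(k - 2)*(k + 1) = k^4 - 5*k^3 + 2*k^2 + 8*k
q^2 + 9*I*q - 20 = (q + 4*I)*(q + 5*I)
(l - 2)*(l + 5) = l^2 + 3*l - 10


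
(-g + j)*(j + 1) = -g*j - g + j^2 + j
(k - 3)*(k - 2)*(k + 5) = k^3 - 19*k + 30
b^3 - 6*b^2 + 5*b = b*(b - 5)*(b - 1)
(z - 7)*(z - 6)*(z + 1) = z^3 - 12*z^2 + 29*z + 42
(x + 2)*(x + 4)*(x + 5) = x^3 + 11*x^2 + 38*x + 40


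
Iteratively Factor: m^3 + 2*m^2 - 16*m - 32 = (m + 4)*(m^2 - 2*m - 8) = (m - 4)*(m + 4)*(m + 2)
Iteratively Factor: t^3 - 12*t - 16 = (t + 2)*(t^2 - 2*t - 8) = (t - 4)*(t + 2)*(t + 2)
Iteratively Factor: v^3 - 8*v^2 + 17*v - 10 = (v - 5)*(v^2 - 3*v + 2) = (v - 5)*(v - 1)*(v - 2)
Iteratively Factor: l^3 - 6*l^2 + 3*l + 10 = (l - 5)*(l^2 - l - 2) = (l - 5)*(l + 1)*(l - 2)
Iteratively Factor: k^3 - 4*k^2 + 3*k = (k - 3)*(k^2 - k) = (k - 3)*(k - 1)*(k)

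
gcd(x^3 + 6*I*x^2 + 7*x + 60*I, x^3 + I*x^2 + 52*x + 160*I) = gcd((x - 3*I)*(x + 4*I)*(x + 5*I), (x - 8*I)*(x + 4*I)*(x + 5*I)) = x^2 + 9*I*x - 20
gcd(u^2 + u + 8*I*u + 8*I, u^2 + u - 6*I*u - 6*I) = u + 1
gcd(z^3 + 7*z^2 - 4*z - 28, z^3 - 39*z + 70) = z^2 + 5*z - 14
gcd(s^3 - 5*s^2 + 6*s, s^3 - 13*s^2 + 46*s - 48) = s^2 - 5*s + 6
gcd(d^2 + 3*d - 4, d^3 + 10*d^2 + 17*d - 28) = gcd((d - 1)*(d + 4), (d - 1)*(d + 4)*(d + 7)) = d^2 + 3*d - 4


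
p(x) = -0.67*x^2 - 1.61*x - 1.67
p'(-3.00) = 2.41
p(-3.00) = -2.87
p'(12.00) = -17.69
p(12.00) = -117.47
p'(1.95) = -4.22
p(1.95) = -7.36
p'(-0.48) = -0.97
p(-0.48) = -1.05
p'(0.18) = -1.85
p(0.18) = -1.98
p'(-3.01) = 2.42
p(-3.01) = -2.89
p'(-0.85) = -0.47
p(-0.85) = -0.79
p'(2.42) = -4.85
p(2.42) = -9.49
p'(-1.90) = 0.94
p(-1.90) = -1.03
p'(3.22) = -5.92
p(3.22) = -13.80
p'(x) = -1.34*x - 1.61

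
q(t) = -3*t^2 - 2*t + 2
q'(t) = -6*t - 2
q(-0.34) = 2.33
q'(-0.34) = 0.04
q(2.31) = -18.63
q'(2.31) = -15.86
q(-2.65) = -13.77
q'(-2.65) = 13.90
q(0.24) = 1.35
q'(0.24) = -3.44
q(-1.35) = -0.77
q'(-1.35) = 6.10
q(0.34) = 0.97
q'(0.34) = -4.04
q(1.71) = -10.19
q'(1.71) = -12.26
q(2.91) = -29.22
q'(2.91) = -19.46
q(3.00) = -31.00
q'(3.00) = -20.00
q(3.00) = -31.00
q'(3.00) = -20.00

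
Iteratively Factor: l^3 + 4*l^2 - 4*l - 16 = (l + 2)*(l^2 + 2*l - 8) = (l - 2)*(l + 2)*(l + 4)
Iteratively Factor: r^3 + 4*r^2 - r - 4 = (r + 4)*(r^2 - 1) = (r - 1)*(r + 4)*(r + 1)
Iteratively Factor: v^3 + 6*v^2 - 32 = (v + 4)*(v^2 + 2*v - 8) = (v + 4)^2*(v - 2)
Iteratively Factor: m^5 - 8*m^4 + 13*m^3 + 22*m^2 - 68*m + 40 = (m - 1)*(m^4 - 7*m^3 + 6*m^2 + 28*m - 40) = (m - 1)*(m + 2)*(m^3 - 9*m^2 + 24*m - 20) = (m - 2)*(m - 1)*(m + 2)*(m^2 - 7*m + 10) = (m - 2)^2*(m - 1)*(m + 2)*(m - 5)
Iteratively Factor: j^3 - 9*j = (j)*(j^2 - 9) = j*(j - 3)*(j + 3)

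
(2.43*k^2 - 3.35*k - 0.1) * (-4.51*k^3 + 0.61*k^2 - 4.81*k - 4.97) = -10.9593*k^5 + 16.5908*k^4 - 13.2808*k^3 + 3.9754*k^2 + 17.1305*k + 0.497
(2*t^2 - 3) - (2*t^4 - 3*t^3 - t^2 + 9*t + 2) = -2*t^4 + 3*t^3 + 3*t^2 - 9*t - 5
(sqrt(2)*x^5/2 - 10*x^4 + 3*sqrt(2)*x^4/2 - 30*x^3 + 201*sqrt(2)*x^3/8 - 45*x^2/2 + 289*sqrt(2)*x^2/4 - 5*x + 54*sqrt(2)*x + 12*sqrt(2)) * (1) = sqrt(2)*x^5/2 - 10*x^4 + 3*sqrt(2)*x^4/2 - 30*x^3 + 201*sqrt(2)*x^3/8 - 45*x^2/2 + 289*sqrt(2)*x^2/4 - 5*x + 54*sqrt(2)*x + 12*sqrt(2)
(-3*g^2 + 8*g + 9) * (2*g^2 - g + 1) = -6*g^4 + 19*g^3 + 7*g^2 - g + 9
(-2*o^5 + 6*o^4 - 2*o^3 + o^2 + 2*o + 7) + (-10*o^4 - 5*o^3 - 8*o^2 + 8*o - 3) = -2*o^5 - 4*o^4 - 7*o^3 - 7*o^2 + 10*o + 4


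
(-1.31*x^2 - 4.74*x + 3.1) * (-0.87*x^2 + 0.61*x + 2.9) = 1.1397*x^4 + 3.3247*x^3 - 9.3874*x^2 - 11.855*x + 8.99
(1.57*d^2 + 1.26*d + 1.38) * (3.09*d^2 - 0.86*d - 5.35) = 4.8513*d^4 + 2.5432*d^3 - 5.2189*d^2 - 7.9278*d - 7.383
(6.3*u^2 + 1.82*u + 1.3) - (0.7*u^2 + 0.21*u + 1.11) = 5.6*u^2 + 1.61*u + 0.19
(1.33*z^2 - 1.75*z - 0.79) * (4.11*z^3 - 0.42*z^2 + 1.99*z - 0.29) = 5.4663*z^5 - 7.7511*z^4 + 0.134799999999999*z^3 - 3.5364*z^2 - 1.0646*z + 0.2291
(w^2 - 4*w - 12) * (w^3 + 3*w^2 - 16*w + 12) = w^5 - w^4 - 40*w^3 + 40*w^2 + 144*w - 144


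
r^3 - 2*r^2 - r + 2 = (r - 2)*(r - 1)*(r + 1)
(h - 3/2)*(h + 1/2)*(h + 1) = h^3 - 7*h/4 - 3/4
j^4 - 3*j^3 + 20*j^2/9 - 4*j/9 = j*(j - 2)*(j - 2/3)*(j - 1/3)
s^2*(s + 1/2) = s^3 + s^2/2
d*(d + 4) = d^2 + 4*d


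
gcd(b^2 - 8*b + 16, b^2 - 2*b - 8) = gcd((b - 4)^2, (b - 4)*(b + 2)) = b - 4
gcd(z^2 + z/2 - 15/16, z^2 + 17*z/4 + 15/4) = z + 5/4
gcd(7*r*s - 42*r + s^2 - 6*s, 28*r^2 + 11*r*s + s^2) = 7*r + s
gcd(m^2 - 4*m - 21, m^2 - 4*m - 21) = m^2 - 4*m - 21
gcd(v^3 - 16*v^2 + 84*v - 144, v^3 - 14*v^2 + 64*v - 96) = v^2 - 10*v + 24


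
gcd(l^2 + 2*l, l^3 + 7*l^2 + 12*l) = l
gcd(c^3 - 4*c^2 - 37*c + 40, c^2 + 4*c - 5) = c^2 + 4*c - 5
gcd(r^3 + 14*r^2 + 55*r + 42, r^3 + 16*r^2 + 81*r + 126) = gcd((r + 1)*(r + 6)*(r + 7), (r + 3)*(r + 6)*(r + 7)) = r^2 + 13*r + 42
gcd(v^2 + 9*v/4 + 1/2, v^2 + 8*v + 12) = v + 2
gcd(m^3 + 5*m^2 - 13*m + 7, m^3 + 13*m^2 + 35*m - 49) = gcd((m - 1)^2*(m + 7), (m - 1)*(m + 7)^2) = m^2 + 6*m - 7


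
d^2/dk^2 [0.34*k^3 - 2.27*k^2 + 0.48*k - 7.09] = 2.04*k - 4.54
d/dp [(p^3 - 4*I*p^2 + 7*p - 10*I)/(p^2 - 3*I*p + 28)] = (p^4 - 6*I*p^3 + 65*p^2 - 204*I*p + 226)/(p^4 - 6*I*p^3 + 47*p^2 - 168*I*p + 784)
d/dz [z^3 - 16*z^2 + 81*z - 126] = 3*z^2 - 32*z + 81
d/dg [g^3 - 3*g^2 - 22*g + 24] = 3*g^2 - 6*g - 22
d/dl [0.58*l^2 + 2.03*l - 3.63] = 1.16*l + 2.03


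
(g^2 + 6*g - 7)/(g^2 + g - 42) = (g - 1)/(g - 6)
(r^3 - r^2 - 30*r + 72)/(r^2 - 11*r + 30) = (r^3 - r^2 - 30*r + 72)/(r^2 - 11*r + 30)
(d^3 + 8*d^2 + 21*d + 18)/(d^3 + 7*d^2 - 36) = (d^2 + 5*d + 6)/(d^2 + 4*d - 12)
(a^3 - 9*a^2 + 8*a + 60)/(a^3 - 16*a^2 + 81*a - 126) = (a^2 - 3*a - 10)/(a^2 - 10*a + 21)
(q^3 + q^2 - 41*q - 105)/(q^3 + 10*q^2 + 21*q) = (q^2 - 2*q - 35)/(q*(q + 7))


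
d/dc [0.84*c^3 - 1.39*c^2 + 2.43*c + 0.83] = 2.52*c^2 - 2.78*c + 2.43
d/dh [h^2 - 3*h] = 2*h - 3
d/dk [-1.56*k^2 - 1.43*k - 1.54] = -3.12*k - 1.43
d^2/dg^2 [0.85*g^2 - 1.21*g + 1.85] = 1.70000000000000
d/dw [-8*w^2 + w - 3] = 1 - 16*w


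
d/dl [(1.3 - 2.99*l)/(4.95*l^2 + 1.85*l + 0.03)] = (14.8005*l^2 - 12.87*l - 2.4947)/(24.5025*l^4 + 18.315*l^3 + 3.7195*l^2 + 0.111*l + 0.0009)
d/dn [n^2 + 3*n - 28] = 2*n + 3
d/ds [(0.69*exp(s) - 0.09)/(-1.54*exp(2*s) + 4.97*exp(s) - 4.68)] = (1.0626*exp(2*s) - 0.2772*exp(s) - 2.7819)*exp(s)/(2.3716*exp(4*s) - 15.3076*exp(3*s) + 39.1153*exp(2*s) - 46.5192*exp(s) + 21.9024)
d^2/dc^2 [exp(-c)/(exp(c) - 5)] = ((exp(c) - 5)^2 + (exp(c) - 5)*exp(c) + 2*exp(2*c))*exp(-c)/(exp(c) - 5)^3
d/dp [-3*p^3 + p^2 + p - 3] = -9*p^2 + 2*p + 1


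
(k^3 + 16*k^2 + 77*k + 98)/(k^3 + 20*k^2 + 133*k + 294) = (k + 2)/(k + 6)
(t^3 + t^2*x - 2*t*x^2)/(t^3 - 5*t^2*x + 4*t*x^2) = (-t - 2*x)/(-t + 4*x)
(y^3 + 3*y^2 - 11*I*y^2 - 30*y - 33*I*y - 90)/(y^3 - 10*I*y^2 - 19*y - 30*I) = (y + 3)/(y + I)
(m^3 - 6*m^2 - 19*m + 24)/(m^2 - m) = m - 5 - 24/m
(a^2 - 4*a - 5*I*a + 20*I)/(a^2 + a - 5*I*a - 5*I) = (a - 4)/(a + 1)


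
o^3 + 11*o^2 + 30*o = o*(o + 5)*(o + 6)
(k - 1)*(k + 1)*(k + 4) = k^3 + 4*k^2 - k - 4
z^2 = z^2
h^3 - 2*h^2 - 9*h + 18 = (h - 3)*(h - 2)*(h + 3)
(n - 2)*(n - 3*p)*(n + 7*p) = n^3 + 4*n^2*p - 2*n^2 - 21*n*p^2 - 8*n*p + 42*p^2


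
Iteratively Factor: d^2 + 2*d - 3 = (d - 1)*(d + 3)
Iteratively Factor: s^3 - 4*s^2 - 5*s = (s + 1)*(s^2 - 5*s) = s*(s + 1)*(s - 5)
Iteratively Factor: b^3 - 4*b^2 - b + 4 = (b - 1)*(b^2 - 3*b - 4) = (b - 4)*(b - 1)*(b + 1)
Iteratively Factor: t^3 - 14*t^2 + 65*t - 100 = (t - 5)*(t^2 - 9*t + 20) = (t - 5)*(t - 4)*(t - 5)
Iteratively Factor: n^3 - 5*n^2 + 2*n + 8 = (n + 1)*(n^2 - 6*n + 8) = (n - 2)*(n + 1)*(n - 4)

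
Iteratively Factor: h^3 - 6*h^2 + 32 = (h - 4)*(h^2 - 2*h - 8) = (h - 4)^2*(h + 2)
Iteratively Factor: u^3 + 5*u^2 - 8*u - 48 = (u - 3)*(u^2 + 8*u + 16) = (u - 3)*(u + 4)*(u + 4)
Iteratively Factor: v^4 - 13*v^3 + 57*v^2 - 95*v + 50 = (v - 5)*(v^3 - 8*v^2 + 17*v - 10) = (v - 5)*(v - 1)*(v^2 - 7*v + 10) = (v - 5)*(v - 2)*(v - 1)*(v - 5)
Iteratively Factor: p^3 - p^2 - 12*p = (p + 3)*(p^2 - 4*p) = p*(p + 3)*(p - 4)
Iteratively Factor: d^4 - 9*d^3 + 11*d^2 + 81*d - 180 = (d - 3)*(d^3 - 6*d^2 - 7*d + 60) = (d - 5)*(d - 3)*(d^2 - d - 12) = (d - 5)*(d - 3)*(d + 3)*(d - 4)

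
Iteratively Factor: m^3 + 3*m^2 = (m + 3)*(m^2) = m*(m + 3)*(m)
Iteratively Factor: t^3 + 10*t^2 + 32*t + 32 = (t + 4)*(t^2 + 6*t + 8) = (t + 2)*(t + 4)*(t + 4)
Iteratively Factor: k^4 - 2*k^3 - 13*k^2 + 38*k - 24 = (k + 4)*(k^3 - 6*k^2 + 11*k - 6) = (k - 1)*(k + 4)*(k^2 - 5*k + 6) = (k - 2)*(k - 1)*(k + 4)*(k - 3)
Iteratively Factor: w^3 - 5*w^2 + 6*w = (w - 2)*(w^2 - 3*w) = w*(w - 2)*(w - 3)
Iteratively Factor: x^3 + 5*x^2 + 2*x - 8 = (x - 1)*(x^2 + 6*x + 8) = (x - 1)*(x + 2)*(x + 4)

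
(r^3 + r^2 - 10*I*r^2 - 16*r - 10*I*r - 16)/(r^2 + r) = r - 10*I - 16/r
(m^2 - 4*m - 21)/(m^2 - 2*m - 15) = (m - 7)/(m - 5)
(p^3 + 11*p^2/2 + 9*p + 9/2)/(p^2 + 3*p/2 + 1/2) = (2*p^2 + 9*p + 9)/(2*p + 1)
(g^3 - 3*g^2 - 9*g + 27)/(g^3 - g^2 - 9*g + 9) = (g - 3)/(g - 1)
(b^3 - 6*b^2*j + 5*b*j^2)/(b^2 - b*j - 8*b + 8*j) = b*(b - 5*j)/(b - 8)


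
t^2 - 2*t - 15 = (t - 5)*(t + 3)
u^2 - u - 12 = (u - 4)*(u + 3)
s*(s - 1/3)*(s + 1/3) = s^3 - s/9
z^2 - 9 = (z - 3)*(z + 3)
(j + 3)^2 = j^2 + 6*j + 9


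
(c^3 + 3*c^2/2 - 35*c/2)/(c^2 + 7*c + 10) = c*(2*c - 7)/(2*(c + 2))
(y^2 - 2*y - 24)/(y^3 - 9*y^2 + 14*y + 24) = (y + 4)/(y^2 - 3*y - 4)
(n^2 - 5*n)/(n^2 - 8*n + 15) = n/(n - 3)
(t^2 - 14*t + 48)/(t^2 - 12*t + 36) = (t - 8)/(t - 6)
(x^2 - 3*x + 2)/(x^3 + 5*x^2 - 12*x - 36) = (x^2 - 3*x + 2)/(x^3 + 5*x^2 - 12*x - 36)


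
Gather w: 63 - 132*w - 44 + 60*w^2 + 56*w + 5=60*w^2 - 76*w + 24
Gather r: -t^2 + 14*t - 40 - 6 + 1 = -t^2 + 14*t - 45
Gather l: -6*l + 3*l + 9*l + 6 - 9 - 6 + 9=6*l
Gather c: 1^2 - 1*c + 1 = 2 - c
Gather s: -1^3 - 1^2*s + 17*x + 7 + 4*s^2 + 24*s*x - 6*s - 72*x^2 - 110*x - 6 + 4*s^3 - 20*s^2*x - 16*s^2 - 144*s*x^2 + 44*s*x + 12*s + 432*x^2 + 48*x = 4*s^3 + s^2*(-20*x - 12) + s*(-144*x^2 + 68*x + 5) + 360*x^2 - 45*x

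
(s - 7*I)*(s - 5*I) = s^2 - 12*I*s - 35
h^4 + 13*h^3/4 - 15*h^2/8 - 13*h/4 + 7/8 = (h - 1)*(h - 1/4)*(h + 1)*(h + 7/2)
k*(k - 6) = k^2 - 6*k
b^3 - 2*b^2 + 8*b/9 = b*(b - 4/3)*(b - 2/3)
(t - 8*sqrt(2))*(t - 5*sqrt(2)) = t^2 - 13*sqrt(2)*t + 80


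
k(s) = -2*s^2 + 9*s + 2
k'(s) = 9 - 4*s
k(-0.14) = 0.70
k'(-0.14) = 9.56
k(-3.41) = -51.95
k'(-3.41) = 22.64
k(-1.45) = -15.26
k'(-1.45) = 14.80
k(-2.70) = -36.88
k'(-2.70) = 19.80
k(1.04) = 9.20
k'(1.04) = 4.84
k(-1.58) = -17.21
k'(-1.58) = 15.32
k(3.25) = 10.12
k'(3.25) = -4.00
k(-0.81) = -6.60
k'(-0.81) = 12.24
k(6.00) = -16.00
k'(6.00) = -15.00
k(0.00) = 2.00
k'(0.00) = 9.00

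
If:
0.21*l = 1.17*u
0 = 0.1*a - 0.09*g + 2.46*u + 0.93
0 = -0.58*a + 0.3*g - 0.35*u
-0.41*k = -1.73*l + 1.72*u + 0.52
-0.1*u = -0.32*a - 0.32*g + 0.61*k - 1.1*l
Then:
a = -3.77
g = -7.88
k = -11.18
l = -2.86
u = -0.51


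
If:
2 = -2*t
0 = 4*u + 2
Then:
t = -1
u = -1/2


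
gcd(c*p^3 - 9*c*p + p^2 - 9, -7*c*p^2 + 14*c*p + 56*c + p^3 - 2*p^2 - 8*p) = 1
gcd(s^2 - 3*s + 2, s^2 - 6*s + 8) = s - 2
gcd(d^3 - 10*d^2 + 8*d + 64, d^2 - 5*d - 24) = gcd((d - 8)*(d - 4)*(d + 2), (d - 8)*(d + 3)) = d - 8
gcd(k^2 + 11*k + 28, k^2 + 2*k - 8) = k + 4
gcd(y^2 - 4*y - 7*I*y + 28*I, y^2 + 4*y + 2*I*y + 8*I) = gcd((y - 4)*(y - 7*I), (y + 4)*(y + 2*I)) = 1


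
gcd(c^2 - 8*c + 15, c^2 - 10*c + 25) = c - 5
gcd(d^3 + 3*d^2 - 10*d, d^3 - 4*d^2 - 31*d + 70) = d^2 + 3*d - 10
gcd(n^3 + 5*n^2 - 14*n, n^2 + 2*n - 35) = n + 7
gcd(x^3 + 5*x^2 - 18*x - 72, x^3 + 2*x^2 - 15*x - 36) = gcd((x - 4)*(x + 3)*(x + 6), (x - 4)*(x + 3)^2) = x^2 - x - 12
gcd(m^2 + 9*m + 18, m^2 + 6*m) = m + 6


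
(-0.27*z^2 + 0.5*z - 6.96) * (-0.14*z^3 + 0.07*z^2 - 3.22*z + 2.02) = 0.0378*z^5 - 0.0889*z^4 + 1.8788*z^3 - 2.6426*z^2 + 23.4212*z - 14.0592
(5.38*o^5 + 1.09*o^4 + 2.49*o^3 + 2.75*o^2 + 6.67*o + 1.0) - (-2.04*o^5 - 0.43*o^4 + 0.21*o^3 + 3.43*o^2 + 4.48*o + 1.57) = 7.42*o^5 + 1.52*o^4 + 2.28*o^3 - 0.68*o^2 + 2.19*o - 0.57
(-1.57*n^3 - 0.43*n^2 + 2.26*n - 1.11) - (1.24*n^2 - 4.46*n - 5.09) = -1.57*n^3 - 1.67*n^2 + 6.72*n + 3.98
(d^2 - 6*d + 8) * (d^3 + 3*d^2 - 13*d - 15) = d^5 - 3*d^4 - 23*d^3 + 87*d^2 - 14*d - 120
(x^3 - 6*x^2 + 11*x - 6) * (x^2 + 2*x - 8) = x^5 - 4*x^4 - 9*x^3 + 64*x^2 - 100*x + 48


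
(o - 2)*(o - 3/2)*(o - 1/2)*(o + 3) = o^4 - o^3 - 29*o^2/4 + 51*o/4 - 9/2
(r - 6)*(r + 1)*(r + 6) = r^3 + r^2 - 36*r - 36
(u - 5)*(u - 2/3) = u^2 - 17*u/3 + 10/3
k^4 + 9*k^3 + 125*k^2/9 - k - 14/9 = (k - 1/3)*(k + 1/3)*(k + 2)*(k + 7)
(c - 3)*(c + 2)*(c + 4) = c^3 + 3*c^2 - 10*c - 24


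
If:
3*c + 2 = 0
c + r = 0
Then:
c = -2/3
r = 2/3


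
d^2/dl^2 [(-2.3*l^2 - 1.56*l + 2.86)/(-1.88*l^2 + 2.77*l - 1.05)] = (34.982288*l^3 - 87.891504*l^2 + 70.885776*l - 18.451688)/(6.644672*l^6 - 29.370864*l^5 + 54.408516*l^4 - 54.061813*l^3 + 30.387735*l^2 - 9.161775*l + 1.157625)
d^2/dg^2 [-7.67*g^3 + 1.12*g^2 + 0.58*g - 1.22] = 2.24 - 46.02*g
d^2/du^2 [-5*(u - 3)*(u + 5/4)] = -10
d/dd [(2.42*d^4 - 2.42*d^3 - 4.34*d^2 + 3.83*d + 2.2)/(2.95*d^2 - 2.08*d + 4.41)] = (14.278*d^5 - 22.2398*d^4 + 52.756*d^3 - 34.2879*d^2 - 51.2588*d + 21.4663)/(8.7025*d^4 - 12.272*d^3 + 30.3454*d^2 - 18.3456*d + 19.4481)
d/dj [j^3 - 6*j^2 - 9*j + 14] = 3*j^2 - 12*j - 9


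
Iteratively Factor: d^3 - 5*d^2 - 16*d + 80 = (d - 5)*(d^2 - 16) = (d - 5)*(d - 4)*(d + 4)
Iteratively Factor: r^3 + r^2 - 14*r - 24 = (r + 3)*(r^2 - 2*r - 8) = (r - 4)*(r + 3)*(r + 2)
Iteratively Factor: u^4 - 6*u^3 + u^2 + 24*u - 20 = (u - 2)*(u^3 - 4*u^2 - 7*u + 10) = (u - 2)*(u - 1)*(u^2 - 3*u - 10) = (u - 2)*(u - 1)*(u + 2)*(u - 5)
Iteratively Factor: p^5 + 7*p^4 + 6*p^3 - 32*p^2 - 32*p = (p + 4)*(p^4 + 3*p^3 - 6*p^2 - 8*p) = p*(p + 4)*(p^3 + 3*p^2 - 6*p - 8) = p*(p + 1)*(p + 4)*(p^2 + 2*p - 8) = p*(p - 2)*(p + 1)*(p + 4)*(p + 4)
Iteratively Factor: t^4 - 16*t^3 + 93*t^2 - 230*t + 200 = (t - 5)*(t^3 - 11*t^2 + 38*t - 40) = (t - 5)*(t - 4)*(t^2 - 7*t + 10) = (t - 5)^2*(t - 4)*(t - 2)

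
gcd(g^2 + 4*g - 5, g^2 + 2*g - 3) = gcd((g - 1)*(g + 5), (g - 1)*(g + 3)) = g - 1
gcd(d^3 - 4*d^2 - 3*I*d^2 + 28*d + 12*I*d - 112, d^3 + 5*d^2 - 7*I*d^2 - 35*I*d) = d - 7*I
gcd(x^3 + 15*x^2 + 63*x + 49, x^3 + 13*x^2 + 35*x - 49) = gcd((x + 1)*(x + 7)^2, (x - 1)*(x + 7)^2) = x^2 + 14*x + 49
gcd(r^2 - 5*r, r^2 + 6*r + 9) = 1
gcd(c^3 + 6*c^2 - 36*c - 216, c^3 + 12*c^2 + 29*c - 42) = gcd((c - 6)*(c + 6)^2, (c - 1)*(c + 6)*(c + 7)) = c + 6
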